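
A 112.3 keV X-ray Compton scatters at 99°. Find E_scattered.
89.5431 keV

First convert energy to wavelength:
λ = hc/E, with hc ≈ 1239.842 keV·pm (i.e. 1239.842 eV·nm)

For E = 112.3 keV = 112300 eV:
λ = 1239.842 keV·pm / 112.3 keV
λ = 11.0404 pm

Calculate the Compton shift:
Δλ = λ_C(1 - cos(99°)) = 2.4263 × 1.1564
Δλ = 2.8059 pm

Final wavelength:
λ' = 11.0404 + 2.8059 = 13.8463 pm

Final energy:
E' = hc/λ' = 1239.842 / 13.8463 = 89.5431 keV

(Intermediate values are shown rounded; full precision is carried through to the final answer.)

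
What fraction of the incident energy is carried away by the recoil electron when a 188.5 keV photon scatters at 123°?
0.3630 (or 36.30%)

Calculate initial and final photon energies:

Initial: E₀ = 188.5 keV → λ₀ = 6.5774 pm
Compton shift: Δλ = 3.7478 pm
Final wavelength: λ' = 10.3252 pm
Final energy: E' = 120.0794 keV

Fractional energy loss:
(E₀ - E')/E₀ = (188.5000 - 120.0794)/188.5000
= 68.4206/188.5000
= 0.3630
= 36.30%

(Intermediate values are shown rounded; full precision is carried through to the final answer.)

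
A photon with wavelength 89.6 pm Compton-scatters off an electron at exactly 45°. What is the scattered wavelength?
90.3106 pm

Using the Compton formula: λ' = λ + λ_C(1 − cos θ)

For θ = 45°, cos θ = √2/2 (exact) ≈ 0.7071, so:
1 − cos 45° = 1 − (√2/2) ≈ 0.2929

Δλ = λ_C × 0.2929 = 2.4263 × 0.2929 = 0.7106 pm

λ' = 89.6 + 0.7106 = 90.3106 pm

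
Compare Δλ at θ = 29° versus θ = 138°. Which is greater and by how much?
138° produces the larger shift by a factor of 13.903

Calculate both shifts using Δλ = λ_C(1 - cos θ):

For θ₁ = 29°:
Δλ₁ = 2.4263 × (1 - cos(29°))
Δλ₁ = 2.4263 × 0.1254
Δλ₁ = 0.3042 pm

For θ₂ = 138°:
Δλ₂ = 2.4263 × (1 - cos(138°))
Δλ₂ = 2.4263 × 1.7431
Δλ₂ = 4.2294 pm

The 138° angle produces the larger shift.
Ratio: 4.2294/0.3042 = 13.903

(Intermediate values are shown rounded; full precision is carried through to the final answer.)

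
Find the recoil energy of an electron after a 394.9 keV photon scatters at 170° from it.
239.0508 keV

By energy conservation: K_e = E_initial - E_final

First find the scattered photon energy:
Initial wavelength: λ = hc/E = 3.1396 pm
Compton shift: Δλ = λ_C(1 - cos(170°)) = 4.8158 pm
Final wavelength: λ' = 3.1396 + 4.8158 = 7.9554 pm
Final photon energy: E' = hc/λ' = 155.8492 keV

Electron kinetic energy:
K_e = E - E' = 394.9000 - 155.8492 = 239.0508 keV

(Intermediate values are shown rounded; full precision is carried through to the final answer.)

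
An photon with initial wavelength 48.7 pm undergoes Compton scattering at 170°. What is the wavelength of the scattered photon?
53.5158 pm

Using the Compton scattering formula:
λ' = λ + Δλ = λ + λ_C(1 - cos θ)

Given:
- Initial wavelength λ = 48.7 pm
- Scattering angle θ = 170°
- Compton wavelength λ_C ≈ 2.4263 pm

Calculate the shift:
Δλ = 2.4263 × (1 - cos(170°))
Δλ = 2.4263 × 1.9848
Δλ = 4.8158 pm

Final wavelength:
λ' = 48.7 + 4.8158 = 53.5158 pm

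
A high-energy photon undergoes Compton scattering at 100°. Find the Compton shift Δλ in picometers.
2.8476 pm

Using the Compton scattering formula:
Δλ = λ_C(1 - cos θ)

where λ_C = h/(m_e·c) ≈ 2.4263 pm is the Compton wavelength of an electron.

For θ = 100°:
cos(100°) = -0.1736
1 - cos(100°) = 1.1736

Δλ = 2.4263 × 1.1736
Δλ = 2.8476 pm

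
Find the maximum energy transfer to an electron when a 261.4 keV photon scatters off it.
132.1920 keV

Maximum energy transfer occurs at θ = 180° (backscattering).

Initial photon: E₀ = 261.4 keV → λ₀ = 4.7431 pm

Maximum Compton shift (at 180°):
Δλ_max = 2λ_C = 2 × 2.4263 = 4.8526 pm

Final wavelength:
λ' = 4.7431 + 4.8526 = 9.5957 pm

Minimum photon energy (maximum energy to electron):
E'_min = hc/λ' = 129.2080 keV

Maximum electron kinetic energy:
K_max = E₀ - E'_min = 261.4000 - 129.2080 = 132.1920 keV

(Intermediate values are shown rounded; full precision is carried through to the final answer.)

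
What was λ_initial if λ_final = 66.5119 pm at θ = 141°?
62.2000 pm

From λ' = λ + Δλ, we have λ = λ' - Δλ

First calculate the Compton shift:
Δλ = λ_C(1 - cos θ)
Δλ = 2.4263 × (1 - cos(141°))
Δλ = 2.4263 × 1.7771
Δλ = 4.3119 pm

Initial wavelength:
λ = λ' - Δλ
λ = 66.5119 - 4.3119
λ = 62.2000 pm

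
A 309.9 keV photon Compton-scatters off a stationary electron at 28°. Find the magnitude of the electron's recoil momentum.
7.8207e-23 kg·m/s

The electron is initially at rest, so by conservation of momentum:
p⃗_e = p⃗₀ − p⃗'  (incident photon momentum minus scattered photon momentum)

Photon momentum magnitudes (p = h/λ = E/c):
λ₀ = hc/E₀ = 4.0008 pm → p₀ = h/λ₀ = 1.6562e-22 kg·m/s
Δλ = λ_C(1 − cos 28°) = 0.2840 pm
λ' = 4.2848 pm → p' = h/λ' = 1.5464e-22 kg·m/s

The scattered photon makes angle θ = 28° with the incident direction, so by the law of cosines:
|p⃗_e|² = p₀² + p'² − 2p₀p'cos θ
|p⃗_e|² = (1.6562e-22)² + (1.5464e-22)² − 2·1.6562e-22·1.5464e-22·cos(28°)
|p⃗_e| = 7.8207e-23 kg·m/s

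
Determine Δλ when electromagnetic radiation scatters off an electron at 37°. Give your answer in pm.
0.4886 pm

Using the Compton scattering formula:
Δλ = λ_C(1 - cos θ)

where λ_C = h/(m_e·c) ≈ 2.4263 pm is the Compton wavelength of an electron.

For θ = 37°:
cos(37°) = 0.7986
1 - cos(37°) = 0.2014

Δλ = 2.4263 × 0.2014
Δλ = 0.4886 pm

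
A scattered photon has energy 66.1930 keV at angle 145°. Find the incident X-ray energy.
86.6000 keV

Convert final energy to wavelength (hc ≈ 1239.842 keV·pm):
λ' = hc/E' = 1239.842 / 66.1930 = 18.7307 pm

Calculate the Compton shift:
Δλ = λ_C(1 - cos(145°))
Δλ = 2.4263 × (1 - cos(145°))
Δλ = 4.4138 pm

Initial wavelength:
λ = λ' - Δλ = 18.7307 - 4.4138 = 14.3169 pm

Initial energy:
E = hc/λ = 1239.842 / 14.3169 = 86.6000 keV

(Intermediate values are shown rounded; full precision is carried through to the final answer.)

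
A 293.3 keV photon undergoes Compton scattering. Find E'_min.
136.5490 keV (at θ = 180°)

The scattered photon has minimum energy when its wavelength is maximum, i.e., when the Compton shift Δλ = λ_C(1 − cos θ) is maximum. This occurs at θ = 180° (backscattering), giving Δλ_max = 2λ_C = 4.8526 pm.

Initial wavelength: λ₀ = hc/E₀ = 4.2272 pm
Maximum final wavelength: λ'_max = λ₀ + 2λ_C = 4.2272 + 4.8526 = 9.0798 pm
Minimum final energy: E'_min = hc/λ'_max = 136.5490 keV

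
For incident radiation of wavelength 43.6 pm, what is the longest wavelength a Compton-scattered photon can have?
48.4526 pm (at θ = 180°)

The Compton shift is Δλ = λ_C(1 − cos θ).

Since cos θ ranges from −1 to 1, the factor (1 − cos θ) ranges from 0 to 2; the maximum shift occurs at θ = 180° (backscattering):
Δλ_max = 2λ_C = 2 × 2.4263 pm = 4.8526 pm

Maximum scattered wavelength:
λ'_max = λ₀ + Δλ_max = 43.6 + 4.8526 = 48.4526 pm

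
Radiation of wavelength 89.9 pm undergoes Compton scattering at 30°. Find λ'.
90.2251 pm

Using the Compton formula: λ' = λ + λ_C(1 − cos θ)

For θ = 30°, cos θ = √3/2 (exact) ≈ 0.8660, so:
1 − cos 30° = 1 − (√3/2) ≈ 0.1340

Δλ = λ_C × 0.1340 = 2.4263 × 0.1340 = 0.3251 pm

λ' = 89.9 + 0.3251 = 90.2251 pm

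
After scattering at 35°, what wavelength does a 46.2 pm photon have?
46.6388 pm

Using the Compton scattering formula:
λ' = λ + Δλ = λ + λ_C(1 - cos θ)

Given:
- Initial wavelength λ = 46.2 pm
- Scattering angle θ = 35°
- Compton wavelength λ_C ≈ 2.4263 pm

Calculate the shift:
Δλ = 2.4263 × (1 - cos(35°))
Δλ = 2.4263 × 0.1808
Δλ = 0.4388 pm

Final wavelength:
λ' = 46.2 + 0.4388 = 46.6388 pm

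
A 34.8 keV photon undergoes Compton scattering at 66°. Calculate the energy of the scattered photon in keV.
33.4486 keV

First convert energy to wavelength:
λ = hc/E, with hc ≈ 1239.842 keV·pm (i.e. 1239.842 eV·nm)

For E = 34.8 keV = 34800 eV:
λ = 1239.842 keV·pm / 34.8 keV
λ = 35.6276 pm

Calculate the Compton shift:
Δλ = λ_C(1 - cos(66°)) = 2.4263 × 0.5933
Δλ = 1.4394 pm

Final wavelength:
λ' = 35.6276 + 1.4394 = 37.0671 pm

Final energy:
E' = hc/λ' = 1239.842 / 37.0671 = 33.4486 keV

(Intermediate values are shown rounded; full precision is carried through to the final answer.)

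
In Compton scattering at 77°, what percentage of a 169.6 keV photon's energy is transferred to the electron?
0.2046 (or 20.46%)

Calculate initial and final photon energies:

Initial: E₀ = 169.6 keV → λ₀ = 7.3104 pm
Compton shift: Δλ = 1.8805 pm
Final wavelength: λ' = 9.1909 pm
Final energy: E' = 134.8989 keV

Fractional energy loss:
(E₀ - E')/E₀ = (169.6000 - 134.8989)/169.6000
= 34.7011/169.6000
= 0.2046
= 20.46%

(Intermediate values are shown rounded; full precision is carried through to the final answer.)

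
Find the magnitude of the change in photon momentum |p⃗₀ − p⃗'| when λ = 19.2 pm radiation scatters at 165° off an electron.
6.1629e-23 kg·m/s

Photon momentum magnitude is p = h/λ.

Initial momentum:
p₀ = h/λ = 6.6261e-34/1.9200e-11 = 3.4511e-23 kg·m/s

After scattering:
λ' = λ + Δλ = 19.2 + 4.7699 = 23.9699 pm
p' = h/λ' = 6.6261e-34/2.3970e-11 = 2.7643e-23 kg·m/s

Momentum is a vector; the scattered photon's direction makes angle θ = 165° with the incident direction. The magnitude of the vector change Δp⃗ = p⃗₀ − p⃗' is found from the law of cosines:
|Δp⃗|² = p₀² + p'² − 2p₀p'cos θ
|Δp⃗|² = (3.4511e-23)² + (2.7643e-23)² − 2·3.4511e-23·2.7643e-23·cos(165°)
|Δp⃗| = 6.1629e-23 kg·m/s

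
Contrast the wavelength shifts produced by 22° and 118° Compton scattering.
118° produces the larger shift by a factor of 20.181

Calculate both shifts using Δλ = λ_C(1 - cos θ):

For θ₁ = 22°:
Δλ₁ = 2.4263 × (1 - cos(22°))
Δλ₁ = 2.4263 × 0.0728
Δλ₁ = 0.1767 pm

For θ₂ = 118°:
Δλ₂ = 2.4263 × (1 - cos(118°))
Δλ₂ = 2.4263 × 1.4695
Δλ₂ = 3.5654 pm

The 118° angle produces the larger shift.
Ratio: 3.5654/0.1767 = 20.181

(Intermediate values are shown rounded; full precision is carried through to the final answer.)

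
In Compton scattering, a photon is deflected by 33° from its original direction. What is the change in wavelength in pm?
0.3914 pm

Using the Compton scattering formula:
Δλ = λ_C(1 - cos θ)

where λ_C = h/(m_e·c) ≈ 2.4263 pm is the Compton wavelength of an electron.

For θ = 33°:
cos(33°) = 0.8387
1 - cos(33°) = 0.1613

Δλ = 2.4263 × 0.1613
Δλ = 0.3914 pm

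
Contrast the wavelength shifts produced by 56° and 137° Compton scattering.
137° produces the larger shift by a factor of 3.928

Calculate both shifts using Δλ = λ_C(1 - cos θ):

For θ₁ = 56°:
Δλ₁ = 2.4263 × (1 - cos(56°))
Δλ₁ = 2.4263 × 0.4408
Δλ₁ = 1.0695 pm

For θ₂ = 137°:
Δλ₂ = 2.4263 × (1 - cos(137°))
Δλ₂ = 2.4263 × 1.7314
Δλ₂ = 4.2008 pm

The 137° angle produces the larger shift.
Ratio: 4.2008/1.0695 = 3.928

(Intermediate values are shown rounded; full precision is carried through to the final answer.)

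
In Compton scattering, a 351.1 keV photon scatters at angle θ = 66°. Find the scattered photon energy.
249.4276 keV

First convert energy to wavelength:
λ = hc/E, with hc ≈ 1239.842 keV·pm (i.e. 1239.842 eV·nm)

For E = 351.1 keV = 351100 eV:
λ = 1239.842 keV·pm / 351.1 keV
λ = 3.5313 pm

Calculate the Compton shift:
Δλ = λ_C(1 - cos(66°)) = 2.4263 × 0.5933
Δλ = 1.4394 pm

Final wavelength:
λ' = 3.5313 + 1.4394 = 4.9707 pm

Final energy:
E' = hc/λ' = 1239.842 / 4.9707 = 249.4276 keV

(Intermediate values are shown rounded; full precision is carried through to the final answer.)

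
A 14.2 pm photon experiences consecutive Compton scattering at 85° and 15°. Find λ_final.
16.4975 pm

Apply Compton shift twice:

First scattering at θ₁ = 85°:
Δλ₁ = λ_C(1 - cos(85°))
Δλ₁ = 2.4263 × 0.9128
Δλ₁ = 2.2148 pm

After first scattering:
λ₁ = 14.2 + 2.2148 = 16.4148 pm

Second scattering at θ₂ = 15°:
Δλ₂ = λ_C(1 - cos(15°))
Δλ₂ = 2.4263 × 0.0341
Δλ₂ = 0.0827 pm

Final wavelength:
λ₂ = 16.4148 + 0.0827 = 16.4975 pm

Total shift: Δλ_total = 2.2148 + 0.0827 = 2.2975 pm

(Intermediate values are shown rounded; full precision is carried through to the final answer.)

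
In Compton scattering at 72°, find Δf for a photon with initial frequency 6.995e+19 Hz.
1.967e+19 Hz (decrease)

Convert frequency to wavelength (c = 299792458 m/s):
λ₀ = c/f₀ = 299792458/6.995e+19 = 4.2858107e-12 m = 4.2858 pm

Calculate Compton shift:
Δλ = λ_C(1 - cos(72°)) = 1.6765 pm

Final wavelength:
λ' = λ₀ + Δλ = 4.2858 + 1.6765 = 5.9623 pm

Final frequency:
f' = c/λ' = 299792458/5.9623498e-12 = 5.0280924e+19 Hz

Frequency shift (decrease):
Δf = f₀ - f' = 6.995e+19 - 5.0280924e+19 = 1.967e+19 Hz

(Intermediate values are shown rounded; full precision is carried through to the final answer.)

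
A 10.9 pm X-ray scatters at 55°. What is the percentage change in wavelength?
9.4921%

Calculate the Compton shift:
Δλ = λ_C(1 - cos(55°))
Δλ = 2.4263 × (1 - cos(55°))
Δλ = 2.4263 × 0.4264
Δλ = 1.0346 pm

Percentage change:
(Δλ/λ₀) × 100 = (1.0346/10.9) × 100
= 9.4921%

(Intermediate values are shown rounded; full precision is carried through to the final answer.)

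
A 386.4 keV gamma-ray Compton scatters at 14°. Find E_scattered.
377.9116 keV

First convert energy to wavelength:
λ = hc/E, with hc ≈ 1239.842 keV·pm (i.e. 1239.842 eV·nm)

For E = 386.4 keV = 386400 eV:
λ = 1239.842 keV·pm / 386.4 keV
λ = 3.2087 pm

Calculate the Compton shift:
Δλ = λ_C(1 - cos(14°)) = 2.4263 × 0.0297
Δλ = 0.0721 pm

Final wavelength:
λ' = 3.2087 + 0.0721 = 3.2808 pm

Final energy:
E' = hc/λ' = 1239.842 / 3.2808 = 377.9116 keV

(Intermediate values are shown rounded; full precision is carried through to the final answer.)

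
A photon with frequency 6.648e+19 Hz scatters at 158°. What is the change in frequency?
3.384e+19 Hz (decrease)

Convert frequency to wavelength (c = 299792458 m/s):
λ₀ = c/f₀ = 299792458/6.648e+19 = 4.5095135e-12 m = 4.5095 pm

Calculate Compton shift:
Δλ = λ_C(1 - cos(158°)) = 4.6759 pm

Final wavelength:
λ' = λ₀ + Δλ = 4.5095 + 4.6759 = 9.1855 pm

Final frequency:
f' = c/λ' = 299792458/9.1854594e-12 = 3.2637721e+19 Hz

Frequency shift (decrease):
Δf = f₀ - f' = 6.648e+19 - 3.2637721e+19 = 3.384e+19 Hz

(Intermediate values are shown rounded; full precision is carried through to the final answer.)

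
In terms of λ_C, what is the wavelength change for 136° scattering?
1.7193 λ_C

The Compton shift formula is:
Δλ = λ_C(1 - cos θ)

Dividing both sides by λ_C:
Δλ/λ_C = 1 - cos θ

For θ = 136°:
Δλ/λ_C = 1 - cos(136°)
Δλ/λ_C = 1 - -0.7193
Δλ/λ_C = 1.7193

This means the shift is 1.7193 × λ_C = 4.1717 pm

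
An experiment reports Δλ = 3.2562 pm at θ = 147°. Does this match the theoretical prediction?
No, inconsistent

Calculate the expected shift for θ = 147°:

Δλ_expected = λ_C(1 - cos(147°))
Δλ_expected = 2.4263 × (1 - cos(147°))
Δλ_expected = 2.4263 × 1.8387
Δλ_expected = 4.4612 pm

Given shift: 3.2562 pm
Expected shift: 4.4612 pm
Difference: 1.2050 pm

The values do not match. The given shift corresponds to θ ≈ 110.0°, not 147°.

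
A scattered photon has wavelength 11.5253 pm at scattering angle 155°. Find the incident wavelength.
6.9000 pm

From λ' = λ + Δλ, we have λ = λ' - Δλ

First calculate the Compton shift:
Δλ = λ_C(1 - cos θ)
Δλ = 2.4263 × (1 - cos(155°))
Δλ = 2.4263 × 1.9063
Δλ = 4.6253 pm

Initial wavelength:
λ = λ' - Δλ
λ = 11.5253 - 4.6253
λ = 6.9000 pm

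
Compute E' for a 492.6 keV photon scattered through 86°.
259.7075 keV

First convert energy to wavelength:
λ = hc/E, with hc ≈ 1239.842 keV·pm (i.e. 1239.842 eV·nm)

For E = 492.6 keV = 492600 eV:
λ = 1239.842 keV·pm / 492.6 keV
λ = 2.5169 pm

Calculate the Compton shift:
Δλ = λ_C(1 - cos(86°)) = 2.4263 × 0.9302
Δλ = 2.2571 pm

Final wavelength:
λ' = 2.5169 + 2.2571 = 4.7740 pm

Final energy:
E' = hc/λ' = 1239.842 / 4.7740 = 259.7075 keV

(Intermediate values are shown rounded; full precision is carried through to the final answer.)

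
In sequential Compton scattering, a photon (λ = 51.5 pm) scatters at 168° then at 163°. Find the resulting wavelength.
61.0462 pm

Apply Compton shift twice:

First scattering at θ₁ = 168°:
Δλ₁ = λ_C(1 - cos(168°))
Δλ₁ = 2.4263 × 1.9781
Δλ₁ = 4.7996 pm

After first scattering:
λ₁ = 51.5 + 4.7996 = 56.2996 pm

Second scattering at θ₂ = 163°:
Δλ₂ = λ_C(1 - cos(163°))
Δλ₂ = 2.4263 × 1.9563
Δλ₂ = 4.7466 pm

Final wavelength:
λ₂ = 56.2996 + 4.7466 = 61.0462 pm

Total shift: Δλ_total = 4.7996 + 4.7466 = 9.5462 pm

(Intermediate values are shown rounded; full precision is carried through to the final answer.)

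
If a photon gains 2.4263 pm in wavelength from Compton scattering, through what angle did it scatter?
90.00°

From the Compton formula Δλ = λ_C(1 - cos θ), we can solve for θ:

cos θ = 1 - Δλ/λ_C

Given:
- Δλ = 2.4263 pm
- λ_C = h/(m_e·c) ≈ 2.42631024 pm

cos θ = 1 - 2.4263/2.42631024
cos θ = 1 - 0.999996
cos θ = 0.000004

θ = arccos(0.000004)
θ = 90.00°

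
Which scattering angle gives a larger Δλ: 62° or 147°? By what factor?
147° produces the larger shift by a factor of 3.466

Calculate both shifts using Δλ = λ_C(1 - cos θ):

For θ₁ = 62°:
Δλ₁ = 2.4263 × (1 - cos(62°))
Δλ₁ = 2.4263 × 0.5305
Δλ₁ = 1.2872 pm

For θ₂ = 147°:
Δλ₂ = 2.4263 × (1 - cos(147°))
Δλ₂ = 2.4263 × 1.8387
Δλ₂ = 4.4612 pm

The 147° angle produces the larger shift.
Ratio: 4.4612/1.2872 = 3.466

(Intermediate values are shown rounded; full precision is carried through to the final answer.)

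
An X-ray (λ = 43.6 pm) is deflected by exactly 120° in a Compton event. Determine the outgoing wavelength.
47.2395 pm

Using the Compton formula: λ' = λ + λ_C(1 − cos θ)

For θ = 120°, cos θ = -1/2 (exact) = -0.5000, so:
1 − cos 120° = 1 − (-1/2) = 1.5000

Δλ = λ_C × 1.5000 = 2.4263 × 1.5000 = 3.6395 pm

λ' = 43.6 + 3.6395 = 47.2395 pm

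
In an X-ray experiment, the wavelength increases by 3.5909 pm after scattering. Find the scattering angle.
118.68°

From the Compton formula Δλ = λ_C(1 - cos θ), we can solve for θ:

cos θ = 1 - Δλ/λ_C

Given:
- Δλ = 3.5909 pm
- λ_C = h/(m_e·c) ≈ 2.42631024 pm

cos θ = 1 - 3.5909/2.42631024
cos θ = 1 - 1.479984
cos θ = -0.479984

θ = arccos(-0.479984)
θ = 118.68°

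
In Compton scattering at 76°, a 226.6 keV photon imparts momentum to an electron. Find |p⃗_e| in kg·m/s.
1.3255e-22 kg·m/s

The electron is initially at rest, so by conservation of momentum:
p⃗_e = p⃗₀ − p⃗'  (incident photon momentum minus scattered photon momentum)

Photon momentum magnitudes (p = h/λ = E/c):
λ₀ = hc/E₀ = 5.4715 pm → p₀ = h/λ₀ = 1.2110e-22 kg·m/s
Δλ = λ_C(1 − cos 76°) = 1.8393 pm
λ' = 7.3108 pm → p' = h/λ' = 9.0634e-23 kg·m/s

The scattered photon makes angle θ = 76° with the incident direction, so by the law of cosines:
|p⃗_e|² = p₀² + p'² − 2p₀p'cos θ
|p⃗_e|² = (1.2110e-22)² + (9.0634e-23)² − 2·1.2110e-22·9.0634e-23·cos(76°)
|p⃗_e| = 1.3255e-22 kg·m/s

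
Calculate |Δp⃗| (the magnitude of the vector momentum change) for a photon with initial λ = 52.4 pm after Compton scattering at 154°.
2.3648e-23 kg·m/s

Photon momentum magnitude is p = h/λ.

Initial momentum:
p₀ = h/λ = 6.6261e-34/5.2400e-11 = 1.2645e-23 kg·m/s

After scattering:
λ' = λ + Δλ = 52.4 + 4.6071 = 57.0071 pm
p' = h/λ' = 6.6261e-34/5.7007e-11 = 1.1623e-23 kg·m/s

Momentum is a vector; the scattered photon's direction makes angle θ = 154° with the incident direction. The magnitude of the vector change Δp⃗ = p⃗₀ − p⃗' is found from the law of cosines:
|Δp⃗|² = p₀² + p'² − 2p₀p'cos θ
|Δp⃗|² = (1.2645e-23)² + (1.1623e-23)² − 2·1.2645e-23·1.1623e-23·cos(154°)
|Δp⃗| = 2.3648e-23 kg·m/s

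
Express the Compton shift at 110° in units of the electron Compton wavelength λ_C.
1.3420 λ_C

The Compton shift formula is:
Δλ = λ_C(1 - cos θ)

Dividing both sides by λ_C:
Δλ/λ_C = 1 - cos θ

For θ = 110°:
Δλ/λ_C = 1 - cos(110°)
Δλ/λ_C = 1 - -0.3420
Δλ/λ_C = 1.3420

This means the shift is 1.3420 × λ_C = 3.2562 pm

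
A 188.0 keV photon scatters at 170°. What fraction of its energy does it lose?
0.4220 (or 42.20%)

Calculate initial and final photon energies:

Initial: E₀ = 188.0 keV → λ₀ = 6.5949 pm
Compton shift: Δλ = 4.8158 pm
Final wavelength: λ' = 11.4107 pm
Final energy: E' = 108.6564 keV

Fractional energy loss:
(E₀ - E')/E₀ = (188.0000 - 108.6564)/188.0000
= 79.3436/188.0000
= 0.4220
= 42.20%

(Intermediate values are shown rounded; full precision is carried through to the final answer.)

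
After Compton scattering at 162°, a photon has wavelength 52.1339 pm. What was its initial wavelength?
47.4000 pm

From λ' = λ + Δλ, we have λ = λ' - Δλ

First calculate the Compton shift:
Δλ = λ_C(1 - cos θ)
Δλ = 2.4263 × (1 - cos(162°))
Δλ = 2.4263 × 1.9511
Δλ = 4.7339 pm

Initial wavelength:
λ = λ' - Δλ
λ = 52.1339 - 4.7339
λ = 47.4000 pm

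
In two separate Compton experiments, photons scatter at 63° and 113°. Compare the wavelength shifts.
113° produces the larger shift by a factor of 2.547

Calculate both shifts using Δλ = λ_C(1 - cos θ):

For θ₁ = 63°:
Δλ₁ = 2.4263 × (1 - cos(63°))
Δλ₁ = 2.4263 × 0.5460
Δλ₁ = 1.3248 pm

For θ₂ = 113°:
Δλ₂ = 2.4263 × (1 - cos(113°))
Δλ₂ = 2.4263 × 1.3907
Δλ₂ = 3.3743 pm

The 113° angle produces the larger shift.
Ratio: 3.3743/1.3248 = 2.547

(Intermediate values are shown rounded; full precision is carried through to the final answer.)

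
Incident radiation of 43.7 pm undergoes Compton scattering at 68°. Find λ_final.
45.2174 pm

Using the Compton scattering formula:
λ' = λ + Δλ = λ + λ_C(1 - cos θ)

Given:
- Initial wavelength λ = 43.7 pm
- Scattering angle θ = 68°
- Compton wavelength λ_C ≈ 2.4263 pm

Calculate the shift:
Δλ = 2.4263 × (1 - cos(68°))
Δλ = 2.4263 × 0.6254
Δλ = 1.5174 pm

Final wavelength:
λ' = 43.7 + 1.5174 = 45.2174 pm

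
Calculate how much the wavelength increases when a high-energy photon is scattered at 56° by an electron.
1.0695 pm

Using the Compton scattering formula:
Δλ = λ_C(1 - cos θ)

where λ_C = h/(m_e·c) ≈ 2.4263 pm is the Compton wavelength of an electron.

For θ = 56°:
cos(56°) = 0.5592
1 - cos(56°) = 0.4408

Δλ = 2.4263 × 0.4408
Δλ = 1.0695 pm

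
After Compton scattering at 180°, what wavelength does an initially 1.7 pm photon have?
6.5526 pm

Using the Compton formula: λ' = λ + λ_C(1 − cos θ)

For θ = 180°, cos θ = -1 (exact) = -1.0000, so:
1 − cos 180° = 1 − (-1) = 2.0000

Δλ = λ_C × 2.0000 = 2.4263 × 2.0000 = 4.8526 pm

λ' = 1.7 + 4.8526 = 6.5526 pm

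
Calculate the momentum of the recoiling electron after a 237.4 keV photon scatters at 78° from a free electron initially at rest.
1.4073e-22 kg·m/s

The electron is initially at rest, so by conservation of momentum:
p⃗_e = p⃗₀ − p⃗'  (incident photon momentum minus scattered photon momentum)

Photon momentum magnitudes (p = h/λ = E/c):
λ₀ = hc/E₀ = 5.2226 pm → p₀ = h/λ₀ = 1.2687e-22 kg·m/s
Δλ = λ_C(1 − cos 78°) = 1.9219 pm
λ' = 7.1444 pm → p' = h/λ' = 9.2744e-23 kg·m/s

The scattered photon makes angle θ = 78° with the incident direction, so by the law of cosines:
|p⃗_e|² = p₀² + p'² − 2p₀p'cos θ
|p⃗_e|² = (1.2687e-22)² + (9.2744e-23)² − 2·1.2687e-22·9.2744e-23·cos(78°)
|p⃗_e| = 1.4073e-22 kg·m/s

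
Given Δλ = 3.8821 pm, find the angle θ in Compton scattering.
126.87°

From the Compton formula Δλ = λ_C(1 - cos θ), we can solve for θ:

cos θ = 1 - Δλ/λ_C

Given:
- Δλ = 3.8821 pm
- λ_C = h/(m_e·c) ≈ 2.42631024 pm

cos θ = 1 - 3.8821/2.42631024
cos θ = 1 - 1.600001
cos θ = -0.600001

θ = arccos(-0.600001)
θ = 126.87°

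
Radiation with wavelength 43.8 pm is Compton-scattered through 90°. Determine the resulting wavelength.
46.2263 pm

Using the Compton scattering formula:
λ' = λ + Δλ = λ + λ_C(1 - cos θ)

Given:
- Initial wavelength λ = 43.8 pm
- Scattering angle θ = 90°
- Compton wavelength λ_C ≈ 2.4263 pm

Calculate the shift:
Δλ = 2.4263 × (1 - cos(90°))
Δλ = 2.4263 × 1.0000
Δλ = 2.4263 pm

Final wavelength:
λ' = 43.8 + 2.4263 = 46.2263 pm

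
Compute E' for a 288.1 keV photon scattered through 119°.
156.8205 keV

First convert energy to wavelength:
λ = hc/E, with hc ≈ 1239.842 keV·pm (i.e. 1239.842 eV·nm)

For E = 288.1 keV = 288100 eV:
λ = 1239.842 keV·pm / 288.1 keV
λ = 4.3035 pm

Calculate the Compton shift:
Δλ = λ_C(1 - cos(119°)) = 2.4263 × 1.4848
Δλ = 3.6026 pm

Final wavelength:
λ' = 4.3035 + 3.6026 = 7.9061 pm

Final energy:
E' = hc/λ' = 1239.842 / 7.9061 = 156.8205 keV

(Intermediate values are shown rounded; full precision is carried through to the final answer.)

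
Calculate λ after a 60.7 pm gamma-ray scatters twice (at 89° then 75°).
64.8823 pm

Apply Compton shift twice:

First scattering at θ₁ = 89°:
Δλ₁ = λ_C(1 - cos(89°))
Δλ₁ = 2.4263 × 0.9825
Δλ₁ = 2.3840 pm

After first scattering:
λ₁ = 60.7 + 2.3840 = 63.0840 pm

Second scattering at θ₂ = 75°:
Δλ₂ = λ_C(1 - cos(75°))
Δλ₂ = 2.4263 × 0.7412
Δλ₂ = 1.7983 pm

Final wavelength:
λ₂ = 63.0840 + 1.7983 = 64.8823 pm

Total shift: Δλ_total = 2.3840 + 1.7983 = 4.1823 pm

(Intermediate values are shown rounded; full precision is carried through to the final answer.)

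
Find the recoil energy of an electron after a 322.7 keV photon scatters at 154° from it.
175.9584 keV

By energy conservation: K_e = E_initial - E_final

First find the scattered photon energy:
Initial wavelength: λ = hc/E = 3.8421 pm
Compton shift: Δλ = λ_C(1 - cos(154°)) = 4.6071 pm
Final wavelength: λ' = 3.8421 + 4.6071 = 8.4492 pm
Final photon energy: E' = hc/λ' = 146.7416 keV

Electron kinetic energy:
K_e = E - E' = 322.7000 - 146.7416 = 175.9584 keV

(Intermediate values are shown rounded; full precision is carried through to the final answer.)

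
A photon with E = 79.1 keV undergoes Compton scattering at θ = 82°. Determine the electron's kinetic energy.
9.3008 keV

By energy conservation: K_e = E_initial - E_final

First find the scattered photon energy:
Initial wavelength: λ = hc/E = 15.6744 pm
Compton shift: Δλ = λ_C(1 - cos(82°)) = 2.0886 pm
Final wavelength: λ' = 15.6744 + 2.0886 = 17.7630 pm
Final photon energy: E' = hc/λ' = 69.7992 keV

Electron kinetic energy:
K_e = E - E' = 79.1000 - 69.7992 = 9.3008 keV

(Intermediate values are shown rounded; full precision is carried through to the final answer.)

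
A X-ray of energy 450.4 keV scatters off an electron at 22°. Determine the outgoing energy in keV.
423.2363 keV

First convert energy to wavelength:
λ = hc/E, with hc ≈ 1239.842 keV·pm (i.e. 1239.842 eV·nm)

For E = 450.4 keV = 450400 eV:
λ = 1239.842 keV·pm / 450.4 keV
λ = 2.7528 pm

Calculate the Compton shift:
Δλ = λ_C(1 - cos(22°)) = 2.4263 × 0.0728
Δλ = 0.1767 pm

Final wavelength:
λ' = 2.7528 + 0.1767 = 2.9294 pm

Final energy:
E' = hc/λ' = 1239.842 / 2.9294 = 423.2363 keV

(Intermediate values are shown rounded; full precision is carried through to the final answer.)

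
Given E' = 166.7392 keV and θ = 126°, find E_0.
346.0002 keV

Convert final energy to wavelength (hc ≈ 1239.842 keV·pm):
λ' = hc/E' = 1239.842 / 166.7392 = 7.4358 pm

Calculate the Compton shift:
Δλ = λ_C(1 - cos(126°))
Δλ = 2.4263 × (1 - cos(126°))
Δλ = 3.8525 pm

Initial wavelength:
λ = λ' - Δλ = 7.4358 - 3.8525 = 3.5834 pm

Initial energy:
E = hc/λ = 1239.842 / 3.5834 = 346.0002 keV

(Intermediate values are shown rounded; full precision is carried through to the final answer.)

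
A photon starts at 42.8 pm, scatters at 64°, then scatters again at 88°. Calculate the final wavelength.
46.5043 pm

Apply Compton shift twice:

First scattering at θ₁ = 64°:
Δλ₁ = λ_C(1 - cos(64°))
Δλ₁ = 2.4263 × 0.5616
Δλ₁ = 1.3627 pm

After first scattering:
λ₁ = 42.8 + 1.3627 = 44.1627 pm

Second scattering at θ₂ = 88°:
Δλ₂ = λ_C(1 - cos(88°))
Δλ₂ = 2.4263 × 0.9651
Δλ₂ = 2.3416 pm

Final wavelength:
λ₂ = 44.1627 + 2.3416 = 46.5043 pm

Total shift: Δλ_total = 1.3627 + 2.3416 = 3.7043 pm

(Intermediate values are shown rounded; full precision is carried through to the final answer.)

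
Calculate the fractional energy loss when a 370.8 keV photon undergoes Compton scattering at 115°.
0.5079 (or 50.79%)

Calculate initial and final photon energies:

Initial: E₀ = 370.8 keV → λ₀ = 3.3437 pm
Compton shift: Δλ = 3.4517 pm
Final wavelength: λ' = 6.7954 pm
Final energy: E' = 182.4529 keV

Fractional energy loss:
(E₀ - E')/E₀ = (370.8000 - 182.4529)/370.8000
= 188.3471/370.8000
= 0.5079
= 50.79%

(Intermediate values are shown rounded; full precision is carried through to the final answer.)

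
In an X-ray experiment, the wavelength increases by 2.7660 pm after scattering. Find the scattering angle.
98.05°

From the Compton formula Δλ = λ_C(1 - cos θ), we can solve for θ:

cos θ = 1 - Δλ/λ_C

Given:
- Δλ = 2.7660 pm
- λ_C = h/(m_e·c) ≈ 2.42631024 pm

cos θ = 1 - 2.7660/2.42631024
cos θ = 1 - 1.140003
cos θ = -0.140003

θ = arccos(-0.140003)
θ = 98.05°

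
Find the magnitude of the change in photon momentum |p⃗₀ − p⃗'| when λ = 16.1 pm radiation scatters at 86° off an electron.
5.2815e-23 kg·m/s

Photon momentum magnitude is p = h/λ.

Initial momentum:
p₀ = h/λ = 6.6261e-34/1.6100e-11 = 4.1156e-23 kg·m/s

After scattering:
λ' = λ + Δλ = 16.1 + 2.2571 = 18.3571 pm
p' = h/λ' = 6.6261e-34/1.8357e-11 = 3.6095e-23 kg·m/s

Momentum is a vector; the scattered photon's direction makes angle θ = 86° with the incident direction. The magnitude of the vector change Δp⃗ = p⃗₀ − p⃗' is found from the law of cosines:
|Δp⃗|² = p₀² + p'² − 2p₀p'cos θ
|Δp⃗|² = (4.1156e-23)² + (3.6095e-23)² − 2·4.1156e-23·3.6095e-23·cos(86°)
|Δp⃗| = 5.2815e-23 kg·m/s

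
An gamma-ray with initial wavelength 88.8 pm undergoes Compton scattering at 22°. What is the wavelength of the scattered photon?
88.9767 pm

Using the Compton scattering formula:
λ' = λ + Δλ = λ + λ_C(1 - cos θ)

Given:
- Initial wavelength λ = 88.8 pm
- Scattering angle θ = 22°
- Compton wavelength λ_C ≈ 2.4263 pm

Calculate the shift:
Δλ = 2.4263 × (1 - cos(22°))
Δλ = 2.4263 × 0.0728
Δλ = 0.1767 pm

Final wavelength:
λ' = 88.8 + 0.1767 = 88.9767 pm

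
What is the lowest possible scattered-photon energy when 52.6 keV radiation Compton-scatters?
43.6199 keV (at θ = 180°)

The scattered photon has minimum energy when its wavelength is maximum, i.e., when the Compton shift Δλ = λ_C(1 − cos θ) is maximum. This occurs at θ = 180° (backscattering), giving Δλ_max = 2λ_C = 4.8526 pm.

Initial wavelength: λ₀ = hc/E₀ = 23.5711 pm
Maximum final wavelength: λ'_max = λ₀ + 2λ_C = 23.5711 + 4.8526 = 28.4238 pm
Minimum final energy: E'_min = hc/λ'_max = 43.6199 keV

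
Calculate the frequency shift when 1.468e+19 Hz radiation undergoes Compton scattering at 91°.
1.583e+18 Hz (decrease)

Convert frequency to wavelength (c = 299792458 m/s):
λ₀ = c/f₀ = 299792458/1.468e+19 = 2.0421830e-11 m = 20.4218 pm

Calculate Compton shift:
Δλ = λ_C(1 - cos(91°)) = 2.4687 pm

Final wavelength:
λ' = λ₀ + Δλ = 20.4218 + 2.4687 = 22.8905 pm

Final frequency:
f' = c/λ' = 299792458/2.2890485e-11 = 1.3096816e+19 Hz

Frequency shift (decrease):
Δf = f₀ - f' = 1.468e+19 - 1.3096816e+19 = 1.583e+18 Hz

(Intermediate values are shown rounded; full precision is carried through to the final answer.)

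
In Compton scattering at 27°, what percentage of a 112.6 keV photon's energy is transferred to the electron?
0.0235 (or 2.35%)

Calculate initial and final photon energies:

Initial: E₀ = 112.6 keV → λ₀ = 11.0110 pm
Compton shift: Δλ = 0.2645 pm
Final wavelength: λ' = 11.2755 pm
Final energy: E' = 109.9591 keV

Fractional energy loss:
(E₀ - E')/E₀ = (112.6000 - 109.9591)/112.6000
= 2.6409/112.6000
= 0.0235
= 2.35%

(Intermediate values are shown rounded; full precision is carried through to the final answer.)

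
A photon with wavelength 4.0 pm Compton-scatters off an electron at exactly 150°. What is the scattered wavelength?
8.5276 pm

Using the Compton formula: λ' = λ + λ_C(1 − cos θ)

For θ = 150°, cos θ = -√3/2 (exact) ≈ -0.8660, so:
1 − cos 150° = 1 − (-√3/2) ≈ 1.8660

Δλ = λ_C × 1.8660 = 2.4263 × 1.8660 = 4.5276 pm

λ' = 4.0 + 4.5276 = 8.5276 pm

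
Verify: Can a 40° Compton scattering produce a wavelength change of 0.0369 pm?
No, inconsistent

Calculate the expected shift for θ = 40°:

Δλ_expected = λ_C(1 - cos(40°))
Δλ_expected = 2.4263 × (1 - cos(40°))
Δλ_expected = 2.4263 × 0.2340
Δλ_expected = 0.5676 pm

Given shift: 0.0369 pm
Expected shift: 0.5676 pm
Difference: 0.5308 pm

The values do not match. The given shift corresponds to θ ≈ 10.0°, not 40°.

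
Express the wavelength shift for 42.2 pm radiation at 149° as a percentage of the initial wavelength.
10.6779%

Calculate the Compton shift:
Δλ = λ_C(1 - cos(149°))
Δλ = 2.4263 × (1 - cos(149°))
Δλ = 2.4263 × 1.8572
Δλ = 4.5061 pm

Percentage change:
(Δλ/λ₀) × 100 = (4.5061/42.2) × 100
= 10.6779%

(Intermediate values are shown rounded; full precision is carried through to the final answer.)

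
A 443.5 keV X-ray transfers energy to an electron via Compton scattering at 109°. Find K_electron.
237.2661 keV

By energy conservation: K_e = E_initial - E_final

First find the scattered photon energy:
Initial wavelength: λ = hc/E = 2.7956 pm
Compton shift: Δλ = λ_C(1 - cos(109°)) = 3.2162 pm
Final wavelength: λ' = 2.7956 + 3.2162 = 6.0118 pm
Final photon energy: E' = hc/λ' = 206.2339 keV

Electron kinetic energy:
K_e = E - E' = 443.5000 - 206.2339 = 237.2661 keV

(Intermediate values are shown rounded; full precision is carried through to the final answer.)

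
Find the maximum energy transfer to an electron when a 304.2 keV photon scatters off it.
165.3345 keV

Maximum energy transfer occurs at θ = 180° (backscattering).

Initial photon: E₀ = 304.2 keV → λ₀ = 4.0757 pm

Maximum Compton shift (at 180°):
Δλ_max = 2λ_C = 2 × 2.4263 = 4.8526 pm

Final wavelength:
λ' = 4.0757 + 4.8526 = 8.9284 pm

Minimum photon energy (maximum energy to electron):
E'_min = hc/λ' = 138.8655 keV

Maximum electron kinetic energy:
K_max = E₀ - E'_min = 304.2000 - 138.8655 = 165.3345 keV

(Intermediate values are shown rounded; full precision is carried through to the final answer.)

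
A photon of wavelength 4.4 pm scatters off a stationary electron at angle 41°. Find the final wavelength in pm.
4.9952 pm

Using the Compton scattering formula:
λ' = λ + Δλ = λ + λ_C(1 - cos θ)

Given:
- Initial wavelength λ = 4.4 pm
- Scattering angle θ = 41°
- Compton wavelength λ_C ≈ 2.4263 pm

Calculate the shift:
Δλ = 2.4263 × (1 - cos(41°))
Δλ = 2.4263 × 0.2453
Δλ = 0.5952 pm

Final wavelength:
λ' = 4.4 + 0.5952 = 4.9952 pm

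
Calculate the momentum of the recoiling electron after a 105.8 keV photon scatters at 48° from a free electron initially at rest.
4.4644e-23 kg·m/s

The electron is initially at rest, so by conservation of momentum:
p⃗_e = p⃗₀ − p⃗'  (incident photon momentum minus scattered photon momentum)

Photon momentum magnitudes (p = h/λ = E/c):
λ₀ = hc/E₀ = 11.7187 pm → p₀ = h/λ₀ = 5.6543e-23 kg·m/s
Δλ = λ_C(1 − cos 48°) = 0.8028 pm
λ' = 12.5215 pm → p' = h/λ' = 5.2917e-23 kg·m/s

The scattered photon makes angle θ = 48° with the incident direction, so by the law of cosines:
|p⃗_e|² = p₀² + p'² − 2p₀p'cos θ
|p⃗_e|² = (5.6543e-23)² + (5.2917e-23)² − 2·5.6543e-23·5.2917e-23·cos(48°)
|p⃗_e| = 4.4644e-23 kg·m/s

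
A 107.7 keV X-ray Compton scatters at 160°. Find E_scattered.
76.4471 keV

First convert energy to wavelength:
λ = hc/E, with hc ≈ 1239.842 keV·pm (i.e. 1239.842 eV·nm)

For E = 107.7 keV = 107700 eV:
λ = 1239.842 keV·pm / 107.7 keV
λ = 11.5120 pm

Calculate the Compton shift:
Δλ = λ_C(1 - cos(160°)) = 2.4263 × 1.9397
Δλ = 4.7063 pm

Final wavelength:
λ' = 11.5120 + 4.7063 = 16.2183 pm

Final energy:
E' = hc/λ' = 1239.842 / 16.2183 = 76.4471 keV

(Intermediate values are shown rounded; full precision is carried through to the final answer.)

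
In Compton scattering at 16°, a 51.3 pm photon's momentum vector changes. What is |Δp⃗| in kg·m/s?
3.5920e-24 kg·m/s

Photon momentum magnitude is p = h/λ.

Initial momentum:
p₀ = h/λ = 6.6261e-34/5.1300e-11 = 1.2916e-23 kg·m/s

After scattering:
λ' = λ + Δλ = 51.3 + 0.0940 = 51.3940 pm
p' = h/λ' = 6.6261e-34/5.1394e-11 = 1.2893e-23 kg·m/s

Momentum is a vector; the scattered photon's direction makes angle θ = 16° with the incident direction. The magnitude of the vector change Δp⃗ = p⃗₀ − p⃗' is found from the law of cosines:
|Δp⃗|² = p₀² + p'² − 2p₀p'cos θ
|Δp⃗|² = (1.2916e-23)² + (1.2893e-23)² − 2·1.2916e-23·1.2893e-23·cos(16°)
|Δp⃗| = 3.5920e-24 kg·m/s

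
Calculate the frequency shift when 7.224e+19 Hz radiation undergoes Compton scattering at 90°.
2.665e+19 Hz (decrease)

Convert frequency to wavelength (c = 299792458 m/s):
λ₀ = c/f₀ = 299792458/7.224e+19 = 4.1499510e-12 m = 4.1500 pm

Calculate Compton shift:
Δλ = λ_C(1 - cos(90°)) = 2.4263 pm

Final wavelength:
λ' = λ₀ + Δλ = 4.1500 + 2.4263 = 6.5763 pm

Final frequency:
f' = c/λ' = 299792458/6.5762612e-12 = 4.5587067e+19 Hz

Frequency shift (decrease):
Δf = f₀ - f' = 7.224e+19 - 4.5587067e+19 = 2.665e+19 Hz

(Intermediate values are shown rounded; full precision is carried through to the final answer.)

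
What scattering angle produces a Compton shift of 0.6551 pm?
43.11°

From the Compton formula Δλ = λ_C(1 - cos θ), we can solve for θ:

cos θ = 1 - Δλ/λ_C

Given:
- Δλ = 0.6551 pm
- λ_C = h/(m_e·c) ≈ 2.42631024 pm

cos θ = 1 - 0.6551/2.42631024
cos θ = 1 - 0.269998
cos θ = 0.730002

θ = arccos(0.730002)
θ = 43.11°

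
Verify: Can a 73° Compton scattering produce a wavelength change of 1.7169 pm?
Yes, consistent

Calculate the expected shift for θ = 73°:

Δλ_expected = λ_C(1 - cos(73°))
Δλ_expected = 2.4263 × (1 - cos(73°))
Δλ_expected = 2.4263 × 0.7076
Δλ_expected = 1.7169 pm

Given shift: 1.7169 pm
Expected shift: 1.7169 pm
Difference: 0.0000 pm

The values match. This is consistent with Compton scattering at the stated angle.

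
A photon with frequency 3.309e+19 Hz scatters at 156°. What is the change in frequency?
1.121e+19 Hz (decrease)

Convert frequency to wavelength (c = 299792458 m/s):
λ₀ = c/f₀ = 299792458/3.309e+19 = 9.0599111e-12 m = 9.0599 pm

Calculate Compton shift:
Δλ = λ_C(1 - cos(156°)) = 4.6429 pm

Final wavelength:
λ' = λ₀ + Δλ = 9.0599 + 4.6429 = 13.7028 pm

Final frequency:
f' = c/λ' = 299792458/1.3702766e-11 = 2.1878244e+19 Hz

Frequency shift (decrease):
Δf = f₀ - f' = 3.309e+19 - 2.1878244e+19 = 1.121e+19 Hz

(Intermediate values are shown rounded; full precision is carried through to the final answer.)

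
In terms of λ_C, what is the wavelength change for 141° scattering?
1.7771 λ_C

The Compton shift formula is:
Δλ = λ_C(1 - cos θ)

Dividing both sides by λ_C:
Δλ/λ_C = 1 - cos θ

For θ = 141°:
Δλ/λ_C = 1 - cos(141°)
Δλ/λ_C = 1 - -0.7771
Δλ/λ_C = 1.7771

This means the shift is 1.7771 × λ_C = 4.3119 pm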